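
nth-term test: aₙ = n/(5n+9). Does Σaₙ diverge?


lim(n→∞) n/(5n+9) = 1/5 = 1/5  (divide numerator and denominator by n)
lim aₙ = 1/5 ≠ 0 → series DIVERGES

Diverges (lim aₙ = 1/5 ≠ 0)


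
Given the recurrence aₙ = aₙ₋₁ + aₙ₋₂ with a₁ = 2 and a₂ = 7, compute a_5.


Computing iteratively: 2, 7, 9, 16, 25
a_5 = 25

a_5 = 25


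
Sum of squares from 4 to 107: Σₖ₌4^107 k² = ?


Σₖ₌4^107 k² = Σₖ₌₁^107 k² − Σₖ₌₁^3 k²
= 107·108·215/6 − 3·4·7/6
= 414090 − 14 = 414076

Σk² = 414076


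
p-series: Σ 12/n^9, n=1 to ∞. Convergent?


p-series test: Σ c/n^p converges if p > 1, diverges if p ≤ 1 (constant c > 0 doesn't affect convergence).
p = 9
9 > 1 → CONVERGES

Converges (p = 9 > 1)


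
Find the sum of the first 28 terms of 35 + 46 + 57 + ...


aₙ = 35 + (28-1)×11 = 332
Sₙ = n(a₁+aₙ)/2 = 28×(35+332)/2
= 28×367/2 = 5138

S_28 = 5138


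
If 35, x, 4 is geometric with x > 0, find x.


GM = √(35×4) = √140 = 11.8322

GM = 11.8322


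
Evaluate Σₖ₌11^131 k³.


Σₖ₌11^131 k³ = [131·132/2]² − [10·11/2]²
= 74753316 − 3025 = 74750291

Σk³ = 74750291


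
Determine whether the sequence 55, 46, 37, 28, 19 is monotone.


Differences: -9, -9, -9, -9
All differences < 0 → strictly DECREASING

Monotonically decreasing


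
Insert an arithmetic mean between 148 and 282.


AM = (148 + 282)/2 = 430/2 = 215

AM = 215


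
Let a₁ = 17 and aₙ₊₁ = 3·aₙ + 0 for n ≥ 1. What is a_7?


Computing step by step:
a_1 = 17
a_2 = 51
a_3 = 153
a_4 = 459
a_5 = 1377
a_6 = 4131
a_7 = 12393


a_7 = 12393


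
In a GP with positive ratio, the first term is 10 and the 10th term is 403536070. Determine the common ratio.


r^(n-1) = aₙ/a₁
r^9 = 403536070/10 = 40353607
r = 40353607^(1/9)
= 7

r = 7


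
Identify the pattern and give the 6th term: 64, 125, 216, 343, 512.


Pattern: perfect cubes: n³
Terms: 64, 125, 216, 343, 512
Next term = 729

Next term = 729


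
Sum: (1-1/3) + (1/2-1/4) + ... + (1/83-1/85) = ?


Telescoping with gap 2: two head and two tail terms survive.
= (1 + 1/2) - (1/84 + 1/85)
= 3/2 - 1/84 - 1/85 = 10541/7140

Sum = 10541/7140


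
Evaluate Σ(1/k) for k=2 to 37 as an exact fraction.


Σₖ₌2^37 1/k = 1/2 + 1/3 + 1/4 + ... + 1/37
= 1555077795250633/485721041551200
≈ 3.2016

Sum = 1555077795250633/485721041551200 ≈ 3.2016


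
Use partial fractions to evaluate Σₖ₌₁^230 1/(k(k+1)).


1/(k(k+1)) = 1/k - 1/(k+1) (partial fractions)
Telescoping: Σ = 1 - 1/231 = 230/231

Sum = 230/231


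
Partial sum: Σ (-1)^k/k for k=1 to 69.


S = -1 + 1/2 - 1/3 + 1/4 - 1/5 + 1/6 - 1/7 + 1/8 ± ...
= -0.7003
(Full series converges to -ln(2) ≈ -0.6931)

S_69 = -0.7003


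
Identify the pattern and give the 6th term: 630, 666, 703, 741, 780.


Pattern: triangular numbers: n(n+1)/2
Terms: 630, 666, 703, 741, 780
Next term = 820

Next term = 820


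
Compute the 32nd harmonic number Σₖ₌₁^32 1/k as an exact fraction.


H_32 = 1/1 + 1/2 + 1/3 + ... + 1/32
= 586061125622639/144403552893600
≈ 4.0585

H_32 = 586061125622639/144403552893600 ≈ 4.0585


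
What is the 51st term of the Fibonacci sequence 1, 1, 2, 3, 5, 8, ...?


Fibonacci sequence: 1, 1, 2, 3, 5, 8, 13, 21, 34, 55, 89, ...
F(51) = 20365011074

F(51) = 20365011074


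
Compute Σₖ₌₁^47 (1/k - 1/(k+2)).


Telescoping with gap 2: two head and two tail terms survive.
= (1 + 1/2) - (1/48 + 1/49)
= 3/2 - 1/48 - 1/49 = 3431/2352

Sum = 3431/2352


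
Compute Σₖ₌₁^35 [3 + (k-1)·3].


aₙ = 3 + (35-1)×3 = 105
Sₙ = n(a₁+aₙ)/2 = 35×(3+105)/2
= 35×108/2 = 1890

S_35 = 1890


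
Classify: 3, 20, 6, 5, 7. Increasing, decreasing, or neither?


Differences: 17, -14, -1, 2
Difference at position 1 is +17 (> 0) but position 2 is -14 (< 0) — sequence both rises and falls
→ NOT monotonic

Not monotonic


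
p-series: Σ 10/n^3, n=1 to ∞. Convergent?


p-series test: Σ c/n^p converges if p > 1, diverges if p ≤ 1 (constant c > 0 doesn't affect convergence).
p = 3
3 > 1 → CONVERGES

Converges (p = 3 > 1)


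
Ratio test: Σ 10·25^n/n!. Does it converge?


aₙ = 10·25^n/n!
a_{n+1}/aₙ = 25^(n+1)/(n+1)! × n!/25^n  (constant 10 cancels)
= 25/(n+1)
L = lim(n→∞) 25/(n+1) = 0
L < 1 → series CONVERGES

Converges (ratio test: L = 0 < 1)


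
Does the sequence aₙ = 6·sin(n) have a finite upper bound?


For all n, -1 ≤ sin(n) ≤ 1, so -6 ≤ 6·sin(n) ≤ 6
Lower bound: -6, Upper bound: 6
The sequence IS bounded

Bounded (-6 ≤ aₙ ≤ 6)


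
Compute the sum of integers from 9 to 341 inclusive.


Σₖ₌9^341 k = Σₖ₌₁^341 k − Σₖ₌₁^8 k
= 341·342/2 − 8·9/2
= 58311 − 36 = 58275

Σk = 58275


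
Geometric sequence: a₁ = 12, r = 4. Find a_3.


aₙ = a₁·r^(n-1)
= 12×4^2
= 12×16
= 192

a_3 = 192


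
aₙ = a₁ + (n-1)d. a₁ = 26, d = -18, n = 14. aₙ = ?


aₙ = a₁ + (n-1)d
= 26 + (14-1)×-18
= 26 - 234
= -208

a_14 = -208


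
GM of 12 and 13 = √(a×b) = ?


GM = √(12×13) = √156 = 12.49

GM = 12.49


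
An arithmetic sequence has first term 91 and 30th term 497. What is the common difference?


d = (aₙ - a₁)/(n-1)
= (497 - 91)/(30-1)
= 406/29 = 14

d = 14


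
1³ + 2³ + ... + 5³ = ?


n(n+1)/2 = 5×6/2 = 15
Σk³ = 15² = 225

Σk³ = 225


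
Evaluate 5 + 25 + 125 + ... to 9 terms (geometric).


Sₙ = 5×(5^9 - 1)/(5 - 1)
= 5×(1953125 - 1)/4
= 5×1953124/4
= 2441405

S_9 = 2441405


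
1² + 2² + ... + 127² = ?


n = 127
n(n+1)(2n+1)/6 = 127×128×255/6
= 4145280/6 = 690880

Σk² = 690880


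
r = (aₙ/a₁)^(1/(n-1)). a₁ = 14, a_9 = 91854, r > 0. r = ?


r^(n-1) = aₙ/a₁
r^8 = 91854/14 = 6561
r = 6561^(1/8)
= ±3; taking r > 0 gives r = 3

r = 3


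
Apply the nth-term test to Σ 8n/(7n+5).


lim(n→∞) 8n/(7n+5) = 8/7 = 8/7  (divide numerator and denominator by n)
lim aₙ = 8/7 ≠ 0 → series DIVERGES

Diverges (lim aₙ = 8/7 ≠ 0)


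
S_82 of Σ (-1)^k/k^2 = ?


S = -1 + 1/4 - 1/9 + 1/16 - 1/25 + 1/36 - 1/49 + 1/64 ± ...
= -0.8224
(Full series converges to -π²/12 ≈ -0.8225)

S_82 = -0.8224


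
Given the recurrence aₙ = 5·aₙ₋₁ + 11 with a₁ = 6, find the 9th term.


Computing step by step:
a_1 = 6
a_2 = 41
a_3 = 216
a_4 = 1091
a_5 = 5466
a_6 = 27341
a_7 = 136716
a_8 = 683591
a_9 = 3417966


a_9 = 3417966


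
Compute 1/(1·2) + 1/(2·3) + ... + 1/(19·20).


1/(k(k+1)) = 1/k - 1/(k+1) (partial fractions)
Telescoping: Σ = 1 - 1/20 = 19/20

Sum = 19/20


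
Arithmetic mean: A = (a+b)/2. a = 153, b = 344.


AM = (153 + 344)/2 = 497/2 = 248.5

AM = 248.5


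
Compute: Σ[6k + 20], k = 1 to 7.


Σ(6k+20) = 6·Σk + 20·n
= 6·28 + 20·7
= 168 + 140 = 308

Σ = 308


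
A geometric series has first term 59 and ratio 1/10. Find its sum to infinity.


S∞ = a₁/(1-r) = 59/(1 - 1/10)
= 59/(9/10)
= 590/9

S∞ = 590/9


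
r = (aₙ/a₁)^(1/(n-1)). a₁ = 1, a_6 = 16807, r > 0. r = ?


r^(n-1) = aₙ/a₁
r^5 = 16807/1 = 16807
r = 16807^(1/5)
= 7

r = 7


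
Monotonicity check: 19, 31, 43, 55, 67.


Differences: 12, 12, 12, 12
All differences > 0 → strictly INCREASING

Monotonically increasing


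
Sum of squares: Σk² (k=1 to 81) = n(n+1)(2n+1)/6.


n = 81
n(n+1)(2n+1)/6 = 81×82×163/6
= 1082646/6 = 180441

Σk² = 180441


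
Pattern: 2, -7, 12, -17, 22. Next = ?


Pattern: alternating sign, magnitude arithmetic (d=5)
Terms: 2, -7, 12, -17, 22
Next term = -27

Next term = -27


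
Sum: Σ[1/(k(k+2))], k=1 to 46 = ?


1/(k(k+2)) = (1/2)·(1/k - 1/(k+2)) (partial fractions)
Telescoping: Σ = (1/2)·(1 + 1/2 - 1/47 - 1/48) = 3289/4512

Sum = 3289/4512


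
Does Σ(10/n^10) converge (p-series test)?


p-series test: Σ c/n^p converges if p > 1, diverges if p ≤ 1 (constant c > 0 doesn't affect convergence).
p = 10
10 > 1 → CONVERGES

Converges (p = 10 > 1)


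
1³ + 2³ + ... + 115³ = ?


n(n+1)/2 = 115×116/2 = 6670
Σk³ = 6670² = 44488900

Σk³ = 44488900


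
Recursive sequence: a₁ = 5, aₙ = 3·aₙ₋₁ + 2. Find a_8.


Computing step by step:
a_1 = 5
a_2 = 17
a_3 = 53
a_4 = 161
a_5 = 485
a_6 = 1457
a_7 = 4373
a_8 = 13121


a_8 = 13121


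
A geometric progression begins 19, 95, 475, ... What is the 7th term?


aₙ = a₁·r^(n-1)
= 19×5^6
= 19×15625
= 296875

a_7 = 296875


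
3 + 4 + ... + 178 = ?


Σₖ₌3^178 k = Σₖ₌₁^178 k − Σₖ₌₁^2 k
= 178·179/2 − 2·3/2
= 15931 − 3 = 15928

Σk = 15928


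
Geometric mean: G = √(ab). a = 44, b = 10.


GM = √(44×10) = √440 = 20.9762

GM = 20.9762


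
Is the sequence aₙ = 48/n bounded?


a₁ = 48, a₂ = 48/2, a₃ = 48/3, ...
0 < aₙ ≤ 48 for all n ≥ 1
Lower bound: 0, Upper bound: 48
The sequence IS bounded

Bounded (0 < aₙ ≤ 48)


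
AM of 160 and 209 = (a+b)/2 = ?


AM = (160 + 209)/2 = 369/2 = 184.5

AM = 184.5


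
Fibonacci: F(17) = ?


Fibonacci sequence: 1, 1, 2, 3, 5, 8, 13, 21, 34, 55, 89, ...
F(17) = 1597

F(17) = 1597


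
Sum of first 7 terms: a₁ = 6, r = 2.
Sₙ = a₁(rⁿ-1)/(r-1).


Sₙ = 6×(2^7 - 1)/(2 - 1)
= 6×(128 - 1)/1
= 6×127/1
= 762

S_7 = 762


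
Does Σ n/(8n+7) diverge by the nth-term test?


lim(n→∞) n/(8n+7) = 1/8 = 1/8  (divide numerator and denominator by n)
lim aₙ = 1/8 ≠ 0 → series DIVERGES

Diverges (lim aₙ = 1/8 ≠ 0)


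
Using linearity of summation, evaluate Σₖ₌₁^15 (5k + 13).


Σ(5k+13) = 5·Σk + 13·n
= 5·120 + 13·15
= 600 + 195 = 795

Σ = 795


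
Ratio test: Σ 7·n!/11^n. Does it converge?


aₙ = 7·n!/11^n
a_{n+1}/aₙ = (n+1)!/11^(n+1) × 11^n/n!  (constant 7 cancels)
= (n+1)/11
L = lim(n→∞) (n+1)/11 = ∞
L > 1 → series DIVERGES

Diverges (ratio test: L = ∞ > 1)


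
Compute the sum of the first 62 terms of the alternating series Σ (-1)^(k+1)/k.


S = 1 - 1/2 + 1/3 - 1/4 + 1/5 - 1/6 + 1/7 - 1/8 ± ...
= 0.6851
(Full series converges to +ln(2) ≈ +0.6931)

S_62 = 0.6851


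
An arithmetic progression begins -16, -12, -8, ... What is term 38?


aₙ = a₁ + (n-1)d
= -16 + (38-1)×4
= -16 + 148
= 132

a_38 = 132


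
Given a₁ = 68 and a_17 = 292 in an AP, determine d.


d = (aₙ - a₁)/(n-1)
= (292 - 68)/(17-1)
= 224/16 = 14

d = 14


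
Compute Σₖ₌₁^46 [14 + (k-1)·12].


aₙ = 14 + (46-1)×12 = 554
Sₙ = n(a₁+aₙ)/2 = 46×(14+554)/2
= 46×568/2 = 13064

S_46 = 13064


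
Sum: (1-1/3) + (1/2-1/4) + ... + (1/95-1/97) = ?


Telescoping with gap 2: two head and two tail terms survive.
= (1 + 1/2) - (1/96 + 1/97)
= 3/2 - 1/96 - 1/97 = 13775/9312

Sum = 13775/9312


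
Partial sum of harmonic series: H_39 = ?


H_39 = 1/1 + 1/2 + 1/3 + ... + 1/39
= 2066035355155033/485721041551200
≈ 4.2535

H_39 = 2066035355155033/485721041551200 ≈ 4.2535


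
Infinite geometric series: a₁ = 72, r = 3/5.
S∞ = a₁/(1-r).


S∞ = a₁/(1-r) = 72/(1 - 3/5)
= 72/(2/5)
= 180

S∞ = 180


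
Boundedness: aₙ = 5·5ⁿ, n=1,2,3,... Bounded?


aₙ = 5·5ⁿ → as n→∞, aₙ→∞ (since base 5 > 1)
No finite upper bound exists
The sequence is UNBOUNDED

Unbounded (aₙ → ∞ as n → ∞)


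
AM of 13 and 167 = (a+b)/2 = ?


AM = (13 + 167)/2 = 180/2 = 90

AM = 90


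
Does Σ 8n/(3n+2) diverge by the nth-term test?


lim(n→∞) 8n/(3n+2) = 8/3 = 8/3  (divide numerator and denominator by n)
lim aₙ = 8/3 ≠ 0 → series DIVERGES

Diverges (lim aₙ = 8/3 ≠ 0)


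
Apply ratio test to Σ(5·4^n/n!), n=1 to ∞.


aₙ = 5·4^n/n!
a_{n+1}/aₙ = 4^(n+1)/(n+1)! × n!/4^n  (constant 5 cancels)
= 4/(n+1)
L = lim(n→∞) 4/(n+1) = 0
L < 1 → series CONVERGES

Converges (ratio test: L = 0 < 1)


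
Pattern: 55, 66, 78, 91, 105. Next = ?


Pattern: triangular numbers: n(n+1)/2
Terms: 55, 66, 78, 91, 105
Next term = 120

Next term = 120


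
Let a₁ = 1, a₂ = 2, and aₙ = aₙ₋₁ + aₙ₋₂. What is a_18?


Computing iteratively: 1, 2, 3, 5, 8, 13, 21, 34, 55, 89, 144, 233, ...
a_18 = 4181

a_18 = 4181


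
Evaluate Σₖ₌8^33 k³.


Σₖ₌8^33 k³ = [33·34/2]² − [7·8/2]²
= 314721 − 784 = 313937

Σk³ = 313937


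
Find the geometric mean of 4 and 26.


GM = √(4×26) = √104 = 10.198

GM = 10.198


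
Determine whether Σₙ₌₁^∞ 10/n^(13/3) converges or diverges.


p-series test: Σ c/n^p converges if p > 1, diverges if p ≤ 1 (constant c > 0 doesn't affect convergence).
p = 13/3
13/3 > 1 → CONVERGES

Converges (p = 13/3 > 1)


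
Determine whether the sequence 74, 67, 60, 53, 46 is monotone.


Differences: -7, -7, -7, -7
All differences < 0 → strictly DECREASING

Monotonically decreasing


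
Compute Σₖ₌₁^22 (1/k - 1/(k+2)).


Telescoping with gap 2: two head and two tail terms survive.
= (1 + 1/2) - (1/23 + 1/24)
= 3/2 - 1/23 - 1/24 = 781/552

Sum = 781/552


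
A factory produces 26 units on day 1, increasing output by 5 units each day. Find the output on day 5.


aₙ = a₁ + (n-1)d
= 26 + (5-1)×5
= 26 + 20
= 46

a_5 = 46


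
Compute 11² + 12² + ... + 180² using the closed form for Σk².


Σₖ₌11^180 k² = Σₖ₌₁^180 k² − Σₖ₌₁^10 k²
= 180·181·361/6 − 10·11·21/6
= 1960230 − 385 = 1959845

Σk² = 1959845


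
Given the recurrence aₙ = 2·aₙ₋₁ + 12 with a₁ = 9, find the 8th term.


Computing step by step:
a_1 = 9
a_2 = 30
a_3 = 72
a_4 = 156
a_5 = 324
a_6 = 660
a_7 = 1332
a_8 = 2676


a_8 = 2676


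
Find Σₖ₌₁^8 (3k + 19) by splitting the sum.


Σ(3k+19) = 3·Σk + 19·n
= 3·36 + 19·8
= 108 + 152 = 260

Σ = 260


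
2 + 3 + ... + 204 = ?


Σₖ₌2^204 k = Σₖ₌₁^204 k − Σₖ₌₁^1 k
= 204·205/2 − 1·2/2
= 20910 − 1 = 20909

Σk = 20909


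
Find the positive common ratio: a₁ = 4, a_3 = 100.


r^(n-1) = aₙ/a₁
r^2 = 100/4 = 25
r = 25^(1/2)
= ±5; taking r > 0 gives r = 5

r = 5


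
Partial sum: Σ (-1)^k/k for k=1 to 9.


S = -1 + 1/2 - 1/3 + 1/4 - 1/5 + 1/6 - 1/7 + 1/8 ± ...
= -0.7456
(Full series converges to -ln(2) ≈ -0.6931)

S_9 = -0.7456


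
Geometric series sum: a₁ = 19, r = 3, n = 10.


Sₙ = 19×(3^10 - 1)/(3 - 1)
= 19×(59049 - 1)/2
= 19×59048/2
= 560956

S_10 = 560956


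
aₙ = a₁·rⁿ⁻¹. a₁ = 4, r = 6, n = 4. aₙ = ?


aₙ = a₁·r^(n-1)
= 4×6^3
= 4×216
= 864

a_4 = 864


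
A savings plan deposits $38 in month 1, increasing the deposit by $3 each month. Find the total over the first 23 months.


aₙ = 38 + (23-1)×3 = 104
Sₙ = n(a₁+aₙ)/2 = 23×(38+104)/2
= 23×142/2 = 1633

S_23 = 1633


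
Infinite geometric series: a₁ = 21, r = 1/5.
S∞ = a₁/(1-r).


S∞ = a₁/(1-r) = 21/(1 - 1/5)
= 21/(4/5)
= 105/4

S∞ = 105/4


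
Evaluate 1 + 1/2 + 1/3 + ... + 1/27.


H_27 = 1/1 + 1/2 + 1/3 + ... + 1/27
= 312536252003/80313433200
≈ 3.8915

H_27 = 312536252003/80313433200 ≈ 3.8915


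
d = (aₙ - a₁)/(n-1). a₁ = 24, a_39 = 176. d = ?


d = (aₙ - a₁)/(n-1)
= (176 - 24)/(39-1)
= 152/38 = 4

d = 4


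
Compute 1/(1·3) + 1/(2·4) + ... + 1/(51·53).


1/(k(k+2)) = (1/2)·(1/k - 1/(k+2)) (partial fractions)
Telescoping: Σ = (1/2)·(1 + 1/2 - 1/52 - 1/53) = 4029/5512

Sum = 4029/5512


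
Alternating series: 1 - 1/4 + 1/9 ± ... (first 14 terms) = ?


S = 1 - 1/4 + 1/9 - 1/16 + 1/25 - 1/36 + 1/49 - 1/64 ± ...
= 0.8201
(Full series converges to +π²/12 ≈ +0.8225)

S_14 = 0.8201


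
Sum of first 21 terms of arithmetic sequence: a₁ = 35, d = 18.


aₙ = 35 + (21-1)×18 = 395
Sₙ = n(a₁+aₙ)/2 = 21×(35+395)/2
= 21×430/2 = 4515

S_21 = 4515


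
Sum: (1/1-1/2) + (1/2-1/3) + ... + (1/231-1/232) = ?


Telescoping: adjacent terms cancel.
= 1/1 - 1/232
= 1 - 1/232 = 231/232

Sum = 231/232


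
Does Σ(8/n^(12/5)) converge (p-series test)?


p-series test: Σ c/n^p converges if p > 1, diverges if p ≤ 1 (constant c > 0 doesn't affect convergence).
p = 12/5
12/5 > 1 → CONVERGES

Converges (p = 12/5 > 1)


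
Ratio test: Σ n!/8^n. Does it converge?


aₙ = n!/8^n
a_{n+1}/aₙ = (n+1)!/8^(n+1) × 8^n/n!
= (n+1)/8
L = lim(n→∞) (n+1)/8 = ∞
L > 1 → series DIVERGES

Diverges (ratio test: L = ∞ > 1)


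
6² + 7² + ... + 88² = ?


Σₖ₌6^88 k² = Σₖ₌₁^88 k² − Σₖ₌₁^5 k²
= 88·89·177/6 − 5·6·11/6
= 231044 − 55 = 230989

Σk² = 230989


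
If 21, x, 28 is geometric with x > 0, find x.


GM = √(21×28) = √588 = 24.2487

GM = 24.2487


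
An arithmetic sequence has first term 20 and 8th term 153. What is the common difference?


d = (aₙ - a₁)/(n-1)
= (153 - 20)/(8-1)
= 133/7 = 19

d = 19


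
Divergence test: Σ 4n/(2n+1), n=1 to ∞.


lim(n→∞) 4n/(2n+1) = 4/2 = 2  (divide numerator and denominator by n)
lim aₙ = 2 ≠ 0 → series DIVERGES

Diverges (lim aₙ = 2 ≠ 0)


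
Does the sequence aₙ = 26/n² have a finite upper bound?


a₁ = 26, a₂ = 26/4, a₃ = 26/9, ...
0 < aₙ ≤ 26 for all n ≥ 1
The sequence IS bounded

Bounded (0 < aₙ ≤ 26)


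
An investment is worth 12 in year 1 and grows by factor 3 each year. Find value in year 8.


aₙ = a₁·r^(n-1)
= 12×3^7
= 12×2187
= 26244

a_8 = 26244


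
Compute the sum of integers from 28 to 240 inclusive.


Σₖ₌28^240 k = Σₖ₌₁^240 k − Σₖ₌₁^27 k
= 240·241/2 − 27·28/2
= 28920 − 378 = 28542

Σk = 28542


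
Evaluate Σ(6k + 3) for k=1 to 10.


Σ(6k+3) = 6·Σk + 3·n
= 6·55 + 3·10
= 330 + 30 = 360

Σ = 360


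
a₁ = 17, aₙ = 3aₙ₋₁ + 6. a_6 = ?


Computing step by step:
a_1 = 17
a_2 = 57
a_3 = 177
a_4 = 537
a_5 = 1617
a_6 = 4857


a_6 = 4857


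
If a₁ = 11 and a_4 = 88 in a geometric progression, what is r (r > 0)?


r^(n-1) = aₙ/a₁
r^3 = 88/11 = 8
r = 8^(1/3)
= 2

r = 2


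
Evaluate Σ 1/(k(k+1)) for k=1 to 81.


1/(k(k+1)) = 1/k - 1/(k+1) (partial fractions)
Telescoping: Σ = 1 - 1/82 = 81/82

Sum = 81/82


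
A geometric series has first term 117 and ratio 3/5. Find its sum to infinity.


S∞ = a₁/(1-r) = 117/(1 - 3/5)
= 117/(2/5)
= 585/2

S∞ = 585/2


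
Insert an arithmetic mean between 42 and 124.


AM = (42 + 124)/2 = 166/2 = 83

AM = 83


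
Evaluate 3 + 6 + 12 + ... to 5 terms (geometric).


Sₙ = 3×(2^5 - 1)/(2 - 1)
= 3×(32 - 1)/1
= 3×31/1
= 93

S_5 = 93


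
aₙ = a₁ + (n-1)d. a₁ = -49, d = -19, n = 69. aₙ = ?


aₙ = a₁ + (n-1)d
= -49 + (69-1)×-19
= -49 - 1292
= -1341

a_69 = -1341


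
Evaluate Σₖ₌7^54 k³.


Σₖ₌7^54 k³ = [54·55/2]² − [6·7/2]²
= 2205225 − 441 = 2204784

Σk³ = 2204784


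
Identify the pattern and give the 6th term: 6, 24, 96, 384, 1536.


Pattern: geometric (r=4)
Terms: 6, 24, 96, 384, 1536
Next term = 6144

Next term = 6144


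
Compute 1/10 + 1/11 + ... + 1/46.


Σₖ₌10^46 1/k = 1/10 + 1/11 + 1/12 + ... + 1/46
= 14955659016717063769/9419588158802421600
≈ 1.5877

Sum = 14955659016717063769/9419588158802421600 ≈ 1.5877


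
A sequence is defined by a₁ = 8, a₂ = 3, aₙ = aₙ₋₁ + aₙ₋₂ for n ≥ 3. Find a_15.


Computing iteratively: 8, 3, 11, 14, 25, 39, 64, 103, 167, 270, 437, 707, ...
a_15 = 2995

a_15 = 2995


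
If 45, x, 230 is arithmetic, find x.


AM = (45 + 230)/2 = 275/2 = 137.5

AM = 137.5


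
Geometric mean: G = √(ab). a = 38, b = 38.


GM = √(38×38) = √1444 = 38

GM = 38


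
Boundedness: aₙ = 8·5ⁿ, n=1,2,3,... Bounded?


aₙ = 8·5ⁿ → as n→∞, aₙ→∞ (since base 5 > 1)
No finite upper bound exists
The sequence is UNBOUNDED

Unbounded (aₙ → ∞ as n → ∞)


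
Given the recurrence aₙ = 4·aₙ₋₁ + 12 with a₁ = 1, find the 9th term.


Computing step by step:
a_1 = 1
a_2 = 16
a_3 = 76
a_4 = 316
a_5 = 1276
a_6 = 5116
a_7 = 20476
a_8 = 81916
a_9 = 327676


a_9 = 327676


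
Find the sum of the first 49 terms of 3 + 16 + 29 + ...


aₙ = 3 + (49-1)×13 = 627
Sₙ = n(a₁+aₙ)/2 = 49×(3+627)/2
= 49×630/2 = 15435

S_49 = 15435


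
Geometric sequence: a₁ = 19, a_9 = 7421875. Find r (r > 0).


r^(n-1) = aₙ/a₁
r^8 = 7421875/19 = 390625
r = 390625^(1/8)
= ±5; taking r > 0 gives r = 5

r = 5


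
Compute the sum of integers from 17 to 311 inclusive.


Σₖ₌17^311 k = Σₖ₌₁^311 k − Σₖ₌₁^16 k
= 311·312/2 − 16·17/2
= 48516 − 136 = 48380

Σk = 48380


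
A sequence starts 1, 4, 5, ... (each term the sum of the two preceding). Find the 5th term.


Computing iteratively: 1, 4, 5, 9, 14
a_5 = 14

a_5 = 14


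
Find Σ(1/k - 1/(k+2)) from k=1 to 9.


Telescoping with gap 2: two head and two tail terms survive.
= (1 + 1/2) - (1/10 + 1/11)
= 3/2 - 1/10 - 1/11 = 72/55

Sum = 72/55


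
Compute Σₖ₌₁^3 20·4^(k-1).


Sₙ = 20×(4^3 - 1)/(4 - 1)
= 20×(64 - 1)/3
= 20×63/3
= 420

S_3 = 420


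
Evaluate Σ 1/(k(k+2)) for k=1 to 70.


1/(k(k+2)) = (1/2)·(1/k - 1/(k+2)) (partial fractions)
Telescoping: Σ = (1/2)·(1 + 1/2 - 1/71 - 1/72) = 7525/10224

Sum = 7525/10224


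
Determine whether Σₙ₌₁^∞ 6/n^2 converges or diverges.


p-series test: Σ c/n^p converges if p > 1, diverges if p ≤ 1 (constant c > 0 doesn't affect convergence).
p = 2
2 > 1 → CONVERGES

Converges (p = 2 > 1)


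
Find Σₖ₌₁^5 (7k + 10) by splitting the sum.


Σ(7k+10) = 7·Σk + 10·n
= 7·15 + 10·5
= 105 + 50 = 155

Σ = 155


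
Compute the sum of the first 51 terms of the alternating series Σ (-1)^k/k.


S = -1 + 1/2 - 1/3 + 1/4 - 1/5 + 1/6 - 1/7 + 1/8 ± ...
= -0.7029
(Full series converges to -ln(2) ≈ -0.6931)

S_51 = -0.7029


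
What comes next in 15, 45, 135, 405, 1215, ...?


Pattern: geometric (r=3)
Terms: 15, 45, 135, 405, 1215
Next term = 3645

Next term = 3645


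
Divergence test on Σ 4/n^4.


lim(n→∞) 4/n^4 = 0
lim aₙ = 0 → nth-term test is INCONCLUSIVE
(Need other tests; this is actually a convergent p-series with p=4 > 1)

Inconclusive (lim aₙ = 0; need another test)


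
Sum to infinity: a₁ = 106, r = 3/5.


S∞ = a₁/(1-r) = 106/(1 - 3/5)
= 106/(2/5)
= 265

S∞ = 265


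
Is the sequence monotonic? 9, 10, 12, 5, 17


Differences: 1, 2, -7, 12
Difference at position 1 is +1 (> 0) but position 3 is -7 (< 0) — sequence both rises and falls
→ NOT monotonic

Not monotonic


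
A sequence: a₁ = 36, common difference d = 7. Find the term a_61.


aₙ = a₁ + (n-1)d
= 36 + (61-1)×7
= 36 + 420
= 456

a_61 = 456


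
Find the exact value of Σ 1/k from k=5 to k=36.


Σₖ₌5^36 1/k = 1/5 + 1/6 + 1/7 + ... + 1/36
= 27452767689709/13127595717600
≈ 2.0912

Sum = 27452767689709/13127595717600 ≈ 2.0912


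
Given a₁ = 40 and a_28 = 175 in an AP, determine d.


d = (aₙ - a₁)/(n-1)
= (175 - 40)/(28-1)
= 135/27 = 5

d = 5


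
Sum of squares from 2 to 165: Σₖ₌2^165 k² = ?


Σₖ₌2^165 k² = Σₖ₌₁^165 k² − Σₖ₌₁^1 k²
= 165·166·331/6 − 1·2·3/6
= 1511015 − 1 = 1511014

Σk² = 1511014


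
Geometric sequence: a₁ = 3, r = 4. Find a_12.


aₙ = a₁·r^(n-1)
= 3×4^11
= 3×4194304
= 12582912

a_12 = 12582912


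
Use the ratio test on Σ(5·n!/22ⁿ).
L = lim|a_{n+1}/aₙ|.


aₙ = 5·n!/22^n
a_{n+1}/aₙ = (n+1)!/22^(n+1) × 22^n/n!  (constant 5 cancels)
= (n+1)/22
L = lim(n→∞) (n+1)/22 = ∞
L > 1 → series DIVERGES

Diverges (ratio test: L = ∞ > 1)


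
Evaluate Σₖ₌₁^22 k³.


n(n+1)/2 = 22×23/2 = 253
Σk³ = 253² = 64009

Σk³ = 64009


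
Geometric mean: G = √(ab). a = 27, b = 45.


GM = √(27×45) = √1215 = 34.8569

GM = 34.8569


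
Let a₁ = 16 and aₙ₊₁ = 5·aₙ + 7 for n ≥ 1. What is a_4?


Computing step by step:
a_1 = 16
a_2 = 87
a_3 = 442
a_4 = 2217


a_4 = 2217


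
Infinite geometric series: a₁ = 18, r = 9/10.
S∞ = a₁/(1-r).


S∞ = a₁/(1-r) = 18/(1 - 9/10)
= 18/(1/10)
= 180

S∞ = 180


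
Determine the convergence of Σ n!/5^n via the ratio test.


aₙ = n!/5^n
a_{n+1}/aₙ = (n+1)!/5^(n+1) × 5^n/n!
= (n+1)/5
L = lim(n→∞) (n+1)/5 = ∞
L > 1 → series DIVERGES

Diverges (ratio test: L = ∞ > 1)


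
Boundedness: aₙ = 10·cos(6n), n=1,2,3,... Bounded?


For all n, -1 ≤ cos(6n) ≤ 1, so -10 ≤ 10·cos(6n) ≤ 10
Lower bound: -10, Upper bound: 10
The sequence IS bounded

Bounded (-10 ≤ aₙ ≤ 10)


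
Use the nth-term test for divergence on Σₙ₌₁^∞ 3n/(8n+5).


lim(n→∞) 3n/(8n+5) = 3/8 = 3/8  (divide numerator and denominator by n)
lim aₙ = 3/8 ≠ 0 → series DIVERGES

Diverges (lim aₙ = 3/8 ≠ 0)


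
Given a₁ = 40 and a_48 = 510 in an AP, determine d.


d = (aₙ - a₁)/(n-1)
= (510 - 40)/(48-1)
= 470/47 = 10

d = 10


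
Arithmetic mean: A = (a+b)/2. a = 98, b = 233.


AM = (98 + 233)/2 = 331/2 = 165.5

AM = 165.5


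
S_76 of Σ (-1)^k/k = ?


S = -1 + 1/2 - 1/3 + 1/4 - 1/5 + 1/6 - 1/7 + 1/8 ± ...
= -0.6866
(Full series converges to -ln(2) ≈ -0.6931)

S_76 = -0.6866


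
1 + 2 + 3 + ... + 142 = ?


n(n+1)/2 = 142×143/2 = 20306/2 = 10153

Σk = 10153


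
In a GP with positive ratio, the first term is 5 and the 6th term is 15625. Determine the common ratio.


r^(n-1) = aₙ/a₁
r^5 = 15625/5 = 3125
r = 3125^(1/5)
= 5

r = 5


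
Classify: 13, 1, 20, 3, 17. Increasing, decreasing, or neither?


Differences: -12, 19, -17, 14
Difference at position 2 is +19 (> 0) but position 1 is -12 (< 0) — sequence both rises and falls
→ NOT monotonic

Not monotonic


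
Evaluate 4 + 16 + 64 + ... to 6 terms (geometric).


Sₙ = 4×(4^6 - 1)/(4 - 1)
= 4×(4096 - 1)/3
= 4×4095/3
= 5460

S_6 = 5460


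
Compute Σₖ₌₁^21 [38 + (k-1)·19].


aₙ = 38 + (21-1)×19 = 418
Sₙ = n(a₁+aₙ)/2 = 21×(38+418)/2
= 21×456/2 = 4788

S_21 = 4788


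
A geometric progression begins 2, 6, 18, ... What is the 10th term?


aₙ = a₁·r^(n-1)
= 2×3^9
= 2×19683
= 39366

a_10 = 39366


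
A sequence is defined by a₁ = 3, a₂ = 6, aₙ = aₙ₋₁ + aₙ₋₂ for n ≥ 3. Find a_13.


Computing iteratively: 3, 6, 9, 15, 24, 39, 63, 102, 165, 267, 432, 699, ...
a_13 = 1131

a_13 = 1131


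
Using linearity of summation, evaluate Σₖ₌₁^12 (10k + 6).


Σ(10k+6) = 10·Σk + 6·n
= 10·78 + 6·12
= 780 + 72 = 852

Σ = 852


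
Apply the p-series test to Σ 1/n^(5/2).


p-series test: Σ c/n^p converges if p > 1, diverges if p ≤ 1 (constant c > 0 doesn't affect convergence).
p = 5/2
5/2 > 1 → CONVERGES

Converges (p = 5/2 > 1)


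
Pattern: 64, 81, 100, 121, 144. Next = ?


Pattern: perfect squares: n²
Terms: 64, 81, 100, 121, 144
Next term = 169

Next term = 169


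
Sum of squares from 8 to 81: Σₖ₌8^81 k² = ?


Σₖ₌8^81 k² = Σₖ₌₁^81 k² − Σₖ₌₁^7 k²
= 81·82·163/6 − 7·8·15/6
= 180441 − 140 = 180301

Σk² = 180301


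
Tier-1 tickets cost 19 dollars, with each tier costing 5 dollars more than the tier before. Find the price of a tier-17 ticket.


aₙ = a₁ + (n-1)d
= 19 + (17-1)×5
= 19 + 80
= 99

a_17 = 99


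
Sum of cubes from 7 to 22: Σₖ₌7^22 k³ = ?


Σₖ₌7^22 k³ = [22·23/2]² − [6·7/2]²
= 64009 − 441 = 63568

Σk³ = 63568


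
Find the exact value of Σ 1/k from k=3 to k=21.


Σₖ₌3^21 1/k = 1/3 + 1/4 + 1/5 + ... + 1/21
= 11098301/5173168
≈ 2.1454

Sum = 11098301/5173168 ≈ 2.1454


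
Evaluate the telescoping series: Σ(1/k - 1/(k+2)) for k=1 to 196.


Telescoping with gap 2: two head and two tail terms survive.
= (1 + 1/2) - (1/197 + 1/198)
= 3/2 - 1/197 - 1/198 = 29057/19503

Sum = 29057/19503


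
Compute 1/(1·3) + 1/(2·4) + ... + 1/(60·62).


1/(k(k+2)) = (1/2)·(1/k - 1/(k+2)) (partial fractions)
Telescoping: Σ = (1/2)·(1 + 1/2 - 1/61 - 1/62) = 2775/3782

Sum = 2775/3782


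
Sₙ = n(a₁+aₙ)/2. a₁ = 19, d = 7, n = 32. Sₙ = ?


aₙ = 19 + (32-1)×7 = 236
Sₙ = n(a₁+aₙ)/2 = 32×(19+236)/2
= 32×255/2 = 4080

S_32 = 4080


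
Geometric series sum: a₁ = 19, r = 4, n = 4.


Sₙ = 19×(4^4 - 1)/(4 - 1)
= 19×(256 - 1)/3
= 19×255/3
= 1615

S_4 = 1615


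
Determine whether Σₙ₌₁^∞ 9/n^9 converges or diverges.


p-series test: Σ c/n^p converges if p > 1, diverges if p ≤ 1 (constant c > 0 doesn't affect convergence).
p = 9
9 > 1 → CONVERGES

Converges (p = 9 > 1)


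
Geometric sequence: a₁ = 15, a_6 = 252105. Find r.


r^(n-1) = aₙ/a₁
r^5 = 252105/15 = 16807
r = 16807^(1/5)
= 7

r = 7


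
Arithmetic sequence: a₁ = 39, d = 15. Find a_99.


aₙ = a₁ + (n-1)d
= 39 + (99-1)×15
= 39 + 1470
= 1509

a_99 = 1509


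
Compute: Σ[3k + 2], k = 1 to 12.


Σ(3k+2) = 3·Σk + 2·n
= 3·78 + 2·12
= 234 + 24 = 258

Σ = 258


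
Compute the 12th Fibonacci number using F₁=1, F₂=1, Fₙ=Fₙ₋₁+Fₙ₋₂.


Fibonacci sequence: 1, 1, 2, 3, 5, 8, 13, 21, 34, 55, 89, ...
F(12) = 144

F(12) = 144


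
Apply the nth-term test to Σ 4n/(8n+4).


lim(n→∞) 4n/(8n+4) = 4/8 = 1/2  (divide numerator and denominator by n)
lim aₙ = 1/2 ≠ 0 → series DIVERGES

Diverges (lim aₙ = 1/2 ≠ 0)


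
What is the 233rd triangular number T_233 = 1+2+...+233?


n(n+1)/2 = 233×234/2 = 54522/2 = 27261

Σk = 27261


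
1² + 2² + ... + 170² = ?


n = 170
n(n+1)(2n+1)/6 = 170×171×341/6
= 9912870/6 = 1652145

Σk² = 1652145


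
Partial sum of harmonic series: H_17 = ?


H_17 = 1/1 + 1/2 + 1/3 + ... + 1/17
= 42142223/12252240
≈ 3.4396

H_17 = 42142223/12252240 ≈ 3.4396


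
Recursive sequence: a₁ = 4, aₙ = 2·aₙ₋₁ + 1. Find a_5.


Computing step by step:
a_1 = 4
a_2 = 9
a_3 = 19
a_4 = 39
a_5 = 79


a_5 = 79


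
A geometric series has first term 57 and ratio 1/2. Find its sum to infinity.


S∞ = a₁/(1-r) = 57/(1 - 1/2)
= 57/(1/2)
= 114

S∞ = 114


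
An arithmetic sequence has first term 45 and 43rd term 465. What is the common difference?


d = (aₙ - a₁)/(n-1)
= (465 - 45)/(43-1)
= 420/42 = 10

d = 10


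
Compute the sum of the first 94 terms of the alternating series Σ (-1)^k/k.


S = -1 + 1/2 - 1/3 + 1/4 - 1/5 + 1/6 - 1/7 + 1/8 ± ...
= -0.6879
(Full series converges to -ln(2) ≈ -0.6931)

S_94 = -0.6879


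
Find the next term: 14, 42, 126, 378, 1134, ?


Pattern: geometric (r=3)
Terms: 14, 42, 126, 378, 1134
Next term = 3402

Next term = 3402


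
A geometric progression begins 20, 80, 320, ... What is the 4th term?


aₙ = a₁·r^(n-1)
= 20×4^3
= 20×64
= 1280

a_4 = 1280


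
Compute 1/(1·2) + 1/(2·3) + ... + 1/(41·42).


1/(k(k+1)) = 1/k - 1/(k+1) (partial fractions)
Telescoping: Σ = 1 - 1/42 = 41/42

Sum = 41/42


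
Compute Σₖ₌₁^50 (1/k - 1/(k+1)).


Telescoping: adjacent terms cancel.
= 1/1 - 1/51
= 1 - 1/51 = 50/51

Sum = 50/51


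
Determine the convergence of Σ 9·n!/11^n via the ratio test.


aₙ = 9·n!/11^n
a_{n+1}/aₙ = (n+1)!/11^(n+1) × 11^n/n!  (constant 9 cancels)
= (n+1)/11
L = lim(n→∞) (n+1)/11 = ∞
L > 1 → series DIVERGES

Diverges (ratio test: L = ∞ > 1)


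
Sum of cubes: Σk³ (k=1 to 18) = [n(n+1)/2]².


n(n+1)/2 = 18×19/2 = 171
Σk³ = 171² = 29241

Σk³ = 29241


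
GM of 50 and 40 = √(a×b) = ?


GM = √(50×40) = √2000 = 44.7214

GM = 44.7214


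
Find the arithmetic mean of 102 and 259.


AM = (102 + 259)/2 = 361/2 = 180.5

AM = 180.5


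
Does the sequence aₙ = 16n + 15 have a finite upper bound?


aₙ = 16n + 15 → as n→∞, aₙ→∞
No finite upper bound exists
The sequence is UNBOUNDED

Unbounded (aₙ → ∞ as n → ∞)


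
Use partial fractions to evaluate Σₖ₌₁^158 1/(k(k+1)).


1/(k(k+1)) = 1/k - 1/(k+1) (partial fractions)
Telescoping: Σ = 1 - 1/159 = 158/159

Sum = 158/159


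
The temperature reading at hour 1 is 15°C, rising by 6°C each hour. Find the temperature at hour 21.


aₙ = a₁ + (n-1)d
= 15 + (21-1)×6
= 15 + 120
= 135

a_21 = 135


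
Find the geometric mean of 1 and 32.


GM = √(1×32) = √32 = 5.6569

GM = 5.6569


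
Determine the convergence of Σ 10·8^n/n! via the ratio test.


aₙ = 10·8^n/n!
a_{n+1}/aₙ = 8^(n+1)/(n+1)! × n!/8^n  (constant 10 cancels)
= 8/(n+1)
L = lim(n→∞) 8/(n+1) = 0
L < 1 → series CONVERGES

Converges (ratio test: L = 0 < 1)


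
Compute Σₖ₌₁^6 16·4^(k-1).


Sₙ = 16×(4^6 - 1)/(4 - 1)
= 16×(4096 - 1)/3
= 16×4095/3
= 21840

S_6 = 21840


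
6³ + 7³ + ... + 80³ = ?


Σₖ₌6^80 k³ = [80·81/2]² − [5·6/2]²
= 10497600 − 225 = 10497375

Σk³ = 10497375


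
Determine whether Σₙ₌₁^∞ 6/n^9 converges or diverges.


p-series test: Σ c/n^p converges if p > 1, diverges if p ≤ 1 (constant c > 0 doesn't affect convergence).
p = 9
9 > 1 → CONVERGES

Converges (p = 9 > 1)


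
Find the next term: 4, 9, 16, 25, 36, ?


Pattern: perfect squares: n²
Terms: 4, 9, 16, 25, 36
Next term = 49

Next term = 49


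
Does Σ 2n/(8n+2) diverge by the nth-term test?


lim(n→∞) 2n/(8n+2) = 2/8 = 1/4  (divide numerator and denominator by n)
lim aₙ = 1/4 ≠ 0 → series DIVERGES

Diverges (lim aₙ = 1/4 ≠ 0)


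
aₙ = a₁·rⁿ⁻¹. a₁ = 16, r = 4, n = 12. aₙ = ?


aₙ = a₁·r^(n-1)
= 16×4^11
= 16×4194304
= 67108864

a_12 = 67108864


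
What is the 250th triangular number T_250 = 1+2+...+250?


n(n+1)/2 = 250×251/2 = 62750/2 = 31375

Σk = 31375


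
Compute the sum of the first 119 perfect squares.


n = 119
n(n+1)(2n+1)/6 = 119×120×239/6
= 3412920/6 = 568820

Σk² = 568820


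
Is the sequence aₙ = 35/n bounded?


a₁ = 35, a₂ = 35/2, a₃ = 35/3, ...
0 < aₙ ≤ 35 for all n ≥ 1
Lower bound: 0, Upper bound: 35
The sequence IS bounded

Bounded (0 < aₙ ≤ 35)


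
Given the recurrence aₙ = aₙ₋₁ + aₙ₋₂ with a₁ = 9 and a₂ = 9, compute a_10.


Computing iteratively: 9, 9, 18, 27, 45, 72, 117, 189, 306, 495
a_10 = 495

a_10 = 495


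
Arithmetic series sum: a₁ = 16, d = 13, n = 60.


aₙ = 16 + (60-1)×13 = 783
Sₙ = n(a₁+aₙ)/2 = 60×(16+783)/2
= 60×799/2 = 23970

S_60 = 23970


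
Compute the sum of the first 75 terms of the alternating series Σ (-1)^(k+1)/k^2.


S = 1 - 1/4 + 1/9 - 1/16 + 1/25 - 1/36 + 1/49 - 1/64 ± ...
= 0.8226
(Full series converges to +π²/12 ≈ +0.8225)

S_75 = 0.8226


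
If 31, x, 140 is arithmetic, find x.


AM = (31 + 140)/2 = 171/2 = 85.5

AM = 85.5


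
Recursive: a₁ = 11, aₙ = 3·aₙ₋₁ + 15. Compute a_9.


Computing step by step:
a_1 = 11
a_2 = 48
a_3 = 159
a_4 = 492
a_5 = 1491
a_6 = 4488
a_7 = 13479
a_8 = 40452
a_9 = 121371


a_9 = 121371


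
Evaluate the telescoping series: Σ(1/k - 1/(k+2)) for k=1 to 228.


Telescoping with gap 2: two head and two tail terms survive.
= (1 + 1/2) - (1/229 + 1/230)
= 3/2 - 1/229 - 1/230 = 39273/26335

Sum = 39273/26335


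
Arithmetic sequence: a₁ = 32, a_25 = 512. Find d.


d = (aₙ - a₁)/(n-1)
= (512 - 32)/(25-1)
= 480/24 = 20

d = 20


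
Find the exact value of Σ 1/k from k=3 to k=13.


Σₖ₌3^13 1/k = 1/3 + 1/4 + 1/5 + ... + 1/13
= 605453/360360
≈ 1.6801

Sum = 605453/360360 ≈ 1.6801


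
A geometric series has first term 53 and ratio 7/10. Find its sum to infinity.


S∞ = a₁/(1-r) = 53/(1 - 7/10)
= 53/(3/10)
= 530/3

S∞ = 530/3


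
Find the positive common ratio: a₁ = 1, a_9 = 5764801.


r^(n-1) = aₙ/a₁
r^8 = 5764801/1 = 5764801
r = 5764801^(1/8)
= ±7; taking r > 0 gives r = 7

r = 7


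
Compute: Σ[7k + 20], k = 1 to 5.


Σ(7k+20) = 7·Σk + 20·n
= 7·15 + 20·5
= 105 + 100 = 205

Σ = 205


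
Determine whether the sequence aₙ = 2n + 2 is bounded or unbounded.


aₙ = 2n + 2 → as n→∞, aₙ→∞
No finite upper bound exists
The sequence is UNBOUNDED

Unbounded (aₙ → ∞ as n → ∞)


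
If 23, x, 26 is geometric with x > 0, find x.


GM = √(23×26) = √598 = 24.454

GM = 24.454


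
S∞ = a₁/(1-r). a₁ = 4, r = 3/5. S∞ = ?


S∞ = a₁/(1-r) = 4/(1 - 3/5)
= 4/(2/5)
= 10

S∞ = 10


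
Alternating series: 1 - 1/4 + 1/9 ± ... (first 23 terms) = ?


S = 1 - 1/4 + 1/9 - 1/16 + 1/25 - 1/36 + 1/49 - 1/64 ± ...
= 0.8234
(Full series converges to +π²/12 ≈ +0.8225)

S_23 = 0.8234


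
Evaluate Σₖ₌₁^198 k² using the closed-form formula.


n = 198
n(n+1)(2n+1)/6 = 198×199×397/6
= 15642594/6 = 2607099

Σk² = 2607099


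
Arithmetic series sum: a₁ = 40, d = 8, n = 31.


aₙ = 40 + (31-1)×8 = 280
Sₙ = n(a₁+aₙ)/2 = 31×(40+280)/2
= 31×320/2 = 4960

S_31 = 4960


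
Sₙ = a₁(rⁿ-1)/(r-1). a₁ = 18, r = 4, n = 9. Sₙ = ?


Sₙ = 18×(4^9 - 1)/(4 - 1)
= 18×(262144 - 1)/3
= 18×262143/3
= 1572858

S_9 = 1572858


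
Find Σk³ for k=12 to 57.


Σₖ₌12^57 k³ = [57·58/2]² − [11·12/2]²
= 2732409 − 4356 = 2728053

Σk³ = 2728053


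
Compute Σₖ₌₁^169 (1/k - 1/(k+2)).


Telescoping with gap 2: two head and two tail terms survive.
= (1 + 1/2) - (1/170 + 1/171)
= 3/2 - 1/170 - 1/171 = 21632/14535

Sum = 21632/14535


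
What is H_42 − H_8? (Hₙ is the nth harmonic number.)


Σₖ₌9^42 1/k = 1/9 + 1/10 + 1/11 + ... + 1/42
= 32040254434491593/19914562703599200
≈ 1.6089

Sum = 32040254434491593/19914562703599200 ≈ 1.6089


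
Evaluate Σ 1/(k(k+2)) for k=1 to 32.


1/(k(k+2)) = (1/2)·(1/k - 1/(k+2)) (partial fractions)
Telescoping: Σ = (1/2)·(1 + 1/2 - 1/33 - 1/34) = 404/561

Sum = 404/561


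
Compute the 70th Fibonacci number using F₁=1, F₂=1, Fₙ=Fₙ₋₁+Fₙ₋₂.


Fibonacci sequence: 1, 1, 2, 3, 5, 8, 13, 21, 34, 55, 89, ...
F(70) = 190392490709135

F(70) = 190392490709135


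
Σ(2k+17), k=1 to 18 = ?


Σ(2k+17) = 2·Σk + 17·n
= 2·171 + 17·18
= 342 + 306 = 648

Σ = 648


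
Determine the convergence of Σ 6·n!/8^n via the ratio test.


aₙ = 6·n!/8^n
a_{n+1}/aₙ = (n+1)!/8^(n+1) × 8^n/n!  (constant 6 cancels)
= (n+1)/8
L = lim(n→∞) (n+1)/8 = ∞
L > 1 → series DIVERGES

Diverges (ratio test: L = ∞ > 1)


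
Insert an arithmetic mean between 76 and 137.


AM = (76 + 137)/2 = 213/2 = 106.5

AM = 106.5


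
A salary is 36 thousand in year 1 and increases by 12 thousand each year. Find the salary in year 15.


aₙ = a₁ + (n-1)d
= 36 + (15-1)×12
= 36 + 168
= 204

a_15 = 204


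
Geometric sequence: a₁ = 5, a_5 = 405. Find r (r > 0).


r^(n-1) = aₙ/a₁
r^4 = 405/5 = 81
r = 81^(1/4)
= ±3; taking r > 0 gives r = 3

r = 3


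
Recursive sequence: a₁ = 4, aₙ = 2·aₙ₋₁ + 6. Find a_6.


Computing step by step:
a_1 = 4
a_2 = 14
a_3 = 34
a_4 = 74
a_5 = 154
a_6 = 314


a_6 = 314


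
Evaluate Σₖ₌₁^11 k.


n(n+1)/2 = 11×12/2 = 132/2 = 66

Σk = 66


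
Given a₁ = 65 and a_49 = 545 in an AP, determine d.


d = (aₙ - a₁)/(n-1)
= (545 - 65)/(49-1)
= 480/48 = 10

d = 10


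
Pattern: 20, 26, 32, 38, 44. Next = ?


Pattern: arithmetic (d=6)
Terms: 20, 26, 32, 38, 44
Next term = 50

Next term = 50
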